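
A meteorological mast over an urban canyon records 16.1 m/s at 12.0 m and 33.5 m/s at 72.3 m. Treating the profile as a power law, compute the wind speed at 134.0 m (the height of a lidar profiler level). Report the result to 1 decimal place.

43.1 m/s

First find α: α = ln(V₂/V₁)/ln(z₂/z₁) = ln(33.5/16.1)/ln(72.3/12.0) = 0.73273/1.79592 = 0.4080
Extrapolate from 72.3 m to 134.0 m: V₃ = 33.5 × (134.0/72.3)^0.4080 = 33.5 × 1.2863 = 43.0897 m/s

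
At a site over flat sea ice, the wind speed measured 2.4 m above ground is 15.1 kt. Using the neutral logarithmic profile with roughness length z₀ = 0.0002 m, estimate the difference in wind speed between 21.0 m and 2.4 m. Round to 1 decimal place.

Log law: V₂ = V₁ · ln(z₂/z₀)/ln(z₁/z₀) = 15.1 × 11.5617/9.3927 = 18.5871 kt
ΔV = 18.5871 − 15.1 = 3.4871 kt

3.5 kt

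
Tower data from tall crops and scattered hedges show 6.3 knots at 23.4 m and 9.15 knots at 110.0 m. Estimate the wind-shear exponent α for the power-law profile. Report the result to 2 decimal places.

Power law: V₂/V₁ = (z₂/z₁)^α ⇒ α = ln(V₂/V₁) / ln(z₂/z₁)
α = ln(9.15/6.3) / ln(110.0/23.4) = ln(1.4524) / ln(4.7009)
  = 0.37320 / 1.54774 = 0.24113

α ≈ 0.24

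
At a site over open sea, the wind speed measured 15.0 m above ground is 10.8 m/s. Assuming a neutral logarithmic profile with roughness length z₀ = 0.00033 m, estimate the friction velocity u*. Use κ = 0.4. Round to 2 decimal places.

u* ≈ 0.40 m/s

Log law: V(z) = (u*/κ) · ln(z/z₀) ⇒ u* = κ · V / ln(z/z₀)
u* = 0.4 × 10.8 / ln(15.0/0.00033) = 0.4 × 10.8 / 10.7245
   = 4.3200 / 10.7245 = 0.4028 m/s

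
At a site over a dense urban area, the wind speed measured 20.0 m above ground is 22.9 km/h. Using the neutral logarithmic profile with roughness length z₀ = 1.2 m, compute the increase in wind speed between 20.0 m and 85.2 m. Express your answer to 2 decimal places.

11.80 km/h

Log law: V₂ = V₁ · ln(z₂/z₀)/ln(z₁/z₀) = 22.9 × 4.2627/2.8134 = 34.6965 km/h
ΔV = 34.6965 − 22.9 = 11.7965 km/h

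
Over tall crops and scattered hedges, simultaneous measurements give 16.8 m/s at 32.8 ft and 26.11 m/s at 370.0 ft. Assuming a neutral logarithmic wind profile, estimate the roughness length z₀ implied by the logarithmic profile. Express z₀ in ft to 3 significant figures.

Log law: V(z) ∝ ln(z/z₀). With r = V₁/V₂ = 16.8/26.11 = 0.64343,
r · ln(z₂/z₀) = ln(z₁/z₀) ⇒ ln z₀ = (ln z₁ − r·ln z₂)/(1 − r)
ln z₀ = (3.49043 − 0.64343×5.91350) / 0.35657 = -0.8820
z₀ = exp(-0.8820) = 0.4139 ft

z₀ ≈ 0.414 ft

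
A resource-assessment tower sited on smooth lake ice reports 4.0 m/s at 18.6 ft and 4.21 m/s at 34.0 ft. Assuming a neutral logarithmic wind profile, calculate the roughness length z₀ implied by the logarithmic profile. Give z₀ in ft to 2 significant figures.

Log law: V(z) ∝ ln(z/z₀). With r = V₁/V₂ = 4.0/4.21 = 0.95012,
r · ln(z₂/z₀) = ln(z₁/z₀) ⇒ ln z₀ = (ln z₁ − r·ln z₂)/(1 − r)
ln z₀ = (2.92316 − 0.95012×3.52636) / 0.04988 = -8.5663
z₀ = exp(-8.5663) = 0.0001904 ft

z₀ ≈ 0.00019 ft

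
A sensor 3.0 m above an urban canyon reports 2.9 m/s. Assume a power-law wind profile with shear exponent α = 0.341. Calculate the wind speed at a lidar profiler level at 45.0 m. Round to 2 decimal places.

Power-law profile: V₂ = V₁ · (z₂/z₁)^α
V₂ = 2.9 × (45.0/3.0)^0.341 = 2.9 × (15.0000)^0.341
    = 2.9 × 2.5180 = 7.3021 m/s

7.30 m/s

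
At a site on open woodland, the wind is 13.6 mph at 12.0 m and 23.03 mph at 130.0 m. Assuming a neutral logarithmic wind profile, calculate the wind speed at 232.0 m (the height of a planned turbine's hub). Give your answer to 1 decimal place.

25.3 mph

Log law: V ∝ ln(z/z₀). From the pair, with r = V₁/V₂ = 0.59053,
ln z₀ = (ln z₁ − r·ln z₂)/(1 − r) = (2.4849 − 0.59053×4.8675)/0.40947 = -0.9513 → z₀ = 0.3862 m
V₃ = V₁ · ln(z₃/z₀)/ln(z₁/z₀) = 13.6 × 6.3981/3.4362 = 25.3224 mph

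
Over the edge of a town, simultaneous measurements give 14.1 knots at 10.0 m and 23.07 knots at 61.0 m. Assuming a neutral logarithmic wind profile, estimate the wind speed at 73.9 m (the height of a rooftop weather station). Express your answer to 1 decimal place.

24.0 knots

Log law: V ∝ ln(z/z₀). From the pair, with r = V₁/V₂ = 0.61118,
ln z₀ = (ln z₁ − r·ln z₂)/(1 − r) = (2.3026 − 0.61118×4.1109)/0.38882 = -0.5399 → z₀ = 0.5828 m
V₃ = V₁ · ln(z₃/z₀)/ln(z₁/z₀) = 14.1 × 4.8426/2.8425 = 24.0216 knots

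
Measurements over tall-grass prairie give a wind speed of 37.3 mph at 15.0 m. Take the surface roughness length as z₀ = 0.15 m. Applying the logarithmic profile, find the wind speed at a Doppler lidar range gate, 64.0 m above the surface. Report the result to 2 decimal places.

Log law: V(z) ∝ ln(z/z₀), so V₂/V₁ = ln(z₂/z₀) / ln(z₁/z₀).
ln(64.0/0.15) = 6.0560, ln(15.0/0.15) = 4.6052
V₂ = 37.3 × 6.0560/4.6052 = 37.3 × 1.3150 = 49.0512 mph

49.05 mph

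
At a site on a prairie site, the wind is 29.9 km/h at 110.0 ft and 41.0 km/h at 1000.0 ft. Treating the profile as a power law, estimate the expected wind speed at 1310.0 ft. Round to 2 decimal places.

First find α: α = ln(V₂/V₁)/ln(z₂/z₁) = ln(41.0/29.9)/ln(1000.0/110.0) = 0.31571/2.20727 = 0.1430
Extrapolate from 1000.0 ft to 1310.0 ft: V₃ = 41.0 × (1310.0/1000.0)^0.1430 = 41.0 × 1.0394 = 42.6145 km/h

42.61 km/h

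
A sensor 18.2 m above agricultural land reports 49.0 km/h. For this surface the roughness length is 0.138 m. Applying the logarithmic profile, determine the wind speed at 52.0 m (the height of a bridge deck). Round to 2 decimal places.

59.54 km/h

Log law: V(z) ∝ ln(z/z₀), so V₂/V₁ = ln(z₂/z₀) / ln(z₁/z₀).
ln(52.0/0.138) = 5.9317, ln(18.2/0.138) = 4.8819
V₂ = 49.0 × 5.9317/4.8819 = 49.0 × 1.2150 = 59.5371 km/h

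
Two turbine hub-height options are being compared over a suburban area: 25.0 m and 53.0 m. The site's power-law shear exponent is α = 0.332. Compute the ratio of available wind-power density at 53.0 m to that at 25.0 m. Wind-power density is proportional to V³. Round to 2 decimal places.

2.11

Speed ratio: V_B/V_A = (z_B/z_A)^α = (53.0/25.0)^0.332 = (2.1200)^0.332 = 1.28335
Power-density ratio: P_B/P_A = (V_B/V_A)³ = (1.28335)³ = 2.11364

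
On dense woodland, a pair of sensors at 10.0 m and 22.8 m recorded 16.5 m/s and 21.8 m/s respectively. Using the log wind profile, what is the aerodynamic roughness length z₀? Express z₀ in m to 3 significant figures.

z₀ ≈ 0.769 m

Log law: V(z) ∝ ln(z/z₀). With r = V₁/V₂ = 16.5/21.8 = 0.75688,
r · ln(z₂/z₀) = ln(z₁/z₀) ⇒ ln z₀ = (ln z₁ − r·ln z₂)/(1 − r)
ln z₀ = (2.30259 − 0.75688×3.12676) / 0.24312 = -0.2632
z₀ = exp(-0.2632) = 0.7686 m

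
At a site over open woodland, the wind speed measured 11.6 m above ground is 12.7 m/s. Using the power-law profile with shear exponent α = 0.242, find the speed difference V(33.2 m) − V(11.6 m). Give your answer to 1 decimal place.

3.7 m/s

Power law: V₂ = V₁ · (z₂/z₁)^α = 12.7 × (2.8621)^0.242 = 16.3802 m/s
ΔV = 16.3802 − 12.7 = 3.6802 m/s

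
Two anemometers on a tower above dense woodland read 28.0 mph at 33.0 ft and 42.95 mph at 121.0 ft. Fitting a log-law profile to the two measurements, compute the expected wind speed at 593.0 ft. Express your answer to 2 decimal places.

61.24 mph

Log law: V ∝ ln(z/z₀). From the pair, with r = V₁/V₂ = 0.65192,
ln z₀ = (ln z₁ − r·ln z₂)/(1 − r) = (3.4965 − 0.65192×4.7958)/0.34808 = 1.0631 → z₀ = 2.895 ft
V₃ = V₁ · ln(z₃/z₀)/ln(z₁/z₀) = 28.0 × 5.3221/2.4334 = 61.2382 mph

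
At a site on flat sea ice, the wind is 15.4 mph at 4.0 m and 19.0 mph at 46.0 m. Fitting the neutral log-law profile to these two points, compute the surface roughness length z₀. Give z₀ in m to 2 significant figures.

Log law: V(z) ∝ ln(z/z₀). With r = V₁/V₂ = 15.4/19.0 = 0.81053,
r · ln(z₂/z₀) = ln(z₁/z₀) ⇒ ln z₀ = (ln z₁ − r·ln z₂)/(1 − r)
ln z₀ = (1.38629 − 0.81053×3.82864) / 0.18947 = -9.0615
z₀ = exp(-9.0615) = 0.0001160 m

z₀ ≈ 0.00012 m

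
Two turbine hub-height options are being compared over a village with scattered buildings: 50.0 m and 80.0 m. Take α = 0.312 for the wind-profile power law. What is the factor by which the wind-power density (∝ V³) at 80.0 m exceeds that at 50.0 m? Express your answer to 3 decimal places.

1.553

Speed ratio: V_B/V_A = (z_B/z_A)^α = (80.0/50.0)^0.312 = (1.6000)^0.312 = 1.15794
Power-density ratio: P_B/P_A = (V_B/V_A)³ = (1.15794)³ = 1.55259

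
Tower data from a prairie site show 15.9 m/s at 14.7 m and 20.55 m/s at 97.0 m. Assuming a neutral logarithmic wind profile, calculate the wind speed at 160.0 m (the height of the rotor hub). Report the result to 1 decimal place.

21.8 m/s

Log law: V ∝ ln(z/z₀). From the pair, with r = V₁/V₂ = 0.77372,
ln z₀ = (ln z₁ − r·ln z₂)/(1 − r) = (2.6878 − 0.77372×4.5747)/0.22628 = -3.7640 → z₀ = 0.02319 m
V₃ = V₁ · ln(z₃/z₀)/ln(z₁/z₀) = 15.9 × 8.8392/6.4519 = 21.7833 m/s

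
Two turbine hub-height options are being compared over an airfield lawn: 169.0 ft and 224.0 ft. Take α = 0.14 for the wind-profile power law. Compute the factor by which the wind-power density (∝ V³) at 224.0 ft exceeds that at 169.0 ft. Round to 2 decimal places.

1.13

Speed ratio: V_B/V_A = (z_B/z_A)^α = (224.0/169.0)^0.14 = (1.3254)^0.14 = 1.04023
Power-density ratio: P_B/P_A = (V_B/V_A)³ = (1.04023)³ = 1.12562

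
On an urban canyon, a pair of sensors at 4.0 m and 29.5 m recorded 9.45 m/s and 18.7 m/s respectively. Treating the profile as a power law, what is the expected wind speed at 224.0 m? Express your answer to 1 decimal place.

37.4 m/s

First find α: α = ln(V₂/V₁)/ln(z₂/z₁) = ln(18.7/9.45)/ln(29.5/4.0) = 0.68251/1.99810 = 0.3416
Extrapolate from 29.5 m to 224.0 m: V₃ = 18.7 × (224.0/29.5)^0.3416 = 18.7 × 1.9986 = 37.3747 m/s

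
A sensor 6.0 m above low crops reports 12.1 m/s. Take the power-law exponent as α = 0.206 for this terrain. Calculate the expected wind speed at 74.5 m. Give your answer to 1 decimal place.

Power-law profile: V₂ = V₁ · (z₂/z₁)^α
V₂ = 12.1 × (74.5/6.0)^0.206 = 12.1 × (12.4167)^0.206
    = 12.1 × 1.6802 = 20.3306 m/s

20.3 m/s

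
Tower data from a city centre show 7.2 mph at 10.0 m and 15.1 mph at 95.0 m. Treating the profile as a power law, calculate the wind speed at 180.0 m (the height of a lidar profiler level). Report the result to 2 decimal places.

18.63 mph

First find α: α = ln(V₂/V₁)/ln(z₂/z₁) = ln(15.1/7.2)/ln(95.0/10.0) = 0.74061/2.25129 = 0.3290
Extrapolate from 95.0 m to 180.0 m: V₃ = 15.1 × (180.0/95.0)^0.3290 = 15.1 × 1.2340 = 18.6330 mph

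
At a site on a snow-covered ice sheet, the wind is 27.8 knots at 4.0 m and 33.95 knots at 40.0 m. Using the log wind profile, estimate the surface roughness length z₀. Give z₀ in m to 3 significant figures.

z₀ ≈ 0.000121 m

Log law: V(z) ∝ ln(z/z₀). With r = V₁/V₂ = 27.8/33.95 = 0.81885,
r · ln(z₂/z₀) = ln(z₁/z₀) ⇒ ln z₀ = (ln z₁ − r·ln z₂)/(1 − r)
ln z₀ = (1.38629 − 0.81885×3.68888) / 0.18115 = -9.0221
z₀ = exp(-9.0221) = 0.0001207 m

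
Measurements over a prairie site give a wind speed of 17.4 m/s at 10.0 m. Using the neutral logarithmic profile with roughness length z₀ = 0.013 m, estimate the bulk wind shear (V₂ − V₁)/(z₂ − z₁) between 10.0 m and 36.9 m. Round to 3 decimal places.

0.127 m/s/m

Log law: V₂ = V₁ · ln(z₂/z₀)/ln(z₁/z₀) = 17.4 × 7.9510/6.6454 = 20.8186 m/s
ΔV/Δz = (20.8186 − 17.4)/(36.9 − 10.0) = 3.4186/26.9000 = 0.12709 m/s/m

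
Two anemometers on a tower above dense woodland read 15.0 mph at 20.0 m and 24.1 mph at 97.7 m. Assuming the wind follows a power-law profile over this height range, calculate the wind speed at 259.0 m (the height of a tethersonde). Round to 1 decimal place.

32.3 mph

First find α: α = ln(V₂/V₁)/ln(z₂/z₁) = ln(24.1/15.0)/ln(97.7/20.0) = 0.47416/1.58617 = 0.2989
Extrapolate from 97.7 m to 259.0 m: V₃ = 24.1 × (259.0/97.7)^0.2989 = 24.1 × 1.3384 = 32.2543 mph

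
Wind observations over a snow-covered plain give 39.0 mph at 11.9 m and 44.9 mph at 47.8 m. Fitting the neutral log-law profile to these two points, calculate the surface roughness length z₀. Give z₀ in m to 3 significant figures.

Log law: V(z) ∝ ln(z/z₀). With r = V₁/V₂ = 39.0/44.9 = 0.86860,
r · ln(z₂/z₀) = ln(z₁/z₀) ⇒ ln z₀ = (ln z₁ − r·ln z₂)/(1 − r)
ln z₀ = (2.47654 − 0.86860×3.86703) / 0.13140 = -6.7148
z₀ = exp(-6.7148) = 0.001213 m

z₀ ≈ 0.00121 m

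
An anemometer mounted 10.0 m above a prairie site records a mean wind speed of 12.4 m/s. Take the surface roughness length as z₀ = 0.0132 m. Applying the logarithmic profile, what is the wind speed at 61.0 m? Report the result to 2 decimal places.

Log law: V(z) ∝ ln(z/z₀), so V₂/V₁ = ln(z₂/z₀) / ln(z₁/z₀).
ln(61.0/0.0132) = 8.4384, ln(10.0/0.0132) = 6.6301
V₂ = 12.4 × 8.4384/6.6301 = 12.4 × 1.2727 = 15.7820 m/s

15.78 m/s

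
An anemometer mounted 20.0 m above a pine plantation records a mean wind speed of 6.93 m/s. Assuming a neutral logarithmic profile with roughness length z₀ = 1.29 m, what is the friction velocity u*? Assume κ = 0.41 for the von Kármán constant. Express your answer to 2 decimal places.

Log law: V(z) = (u*/κ) · ln(z/z₀) ⇒ u* = κ · V / ln(z/z₀)
u* = 0.41 × 6.93 / ln(20.0/1.29) = 0.41 × 6.93 / 2.7411
   = 2.8413 / 2.7411 = 1.0366 m/s

u* ≈ 1.04 m/s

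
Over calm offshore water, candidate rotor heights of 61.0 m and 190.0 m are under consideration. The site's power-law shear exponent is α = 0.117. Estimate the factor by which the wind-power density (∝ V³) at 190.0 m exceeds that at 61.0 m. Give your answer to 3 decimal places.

1.490

Speed ratio: V_B/V_A = (z_B/z_A)^α = (190.0/61.0)^0.117 = (3.1148)^0.117 = 1.14217
Power-density ratio: P_B/P_A = (V_B/V_A)³ = (1.14217)³ = 1.49002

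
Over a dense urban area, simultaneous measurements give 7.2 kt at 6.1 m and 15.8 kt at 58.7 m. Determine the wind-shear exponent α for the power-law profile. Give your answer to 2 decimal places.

α ≈ 0.35

Power law: V₂/V₁ = (z₂/z₁)^α ⇒ α = ln(V₂/V₁) / ln(z₂/z₁)
α = ln(15.8/7.2) / ln(58.7/6.1) = ln(2.1944) / ln(9.6230)
  = 0.78593 / 2.26415 = 0.34712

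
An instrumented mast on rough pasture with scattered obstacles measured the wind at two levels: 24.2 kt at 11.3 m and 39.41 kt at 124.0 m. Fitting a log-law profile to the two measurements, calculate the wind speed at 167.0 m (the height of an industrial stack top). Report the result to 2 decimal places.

41.30 kt

Log law: V ∝ ln(z/z₀). From the pair, with r = V₁/V₂ = 0.61406,
ln z₀ = (ln z₁ − r·ln z₂)/(1 − r) = (2.4248 − 0.61406×4.8203)/0.38594 = -1.3865 → z₀ = 0.2499 m
V₃ = V₁ · ln(z₃/z₀)/ln(z₁/z₀) = 24.2 × 6.5045/3.8113 = 41.3003 kt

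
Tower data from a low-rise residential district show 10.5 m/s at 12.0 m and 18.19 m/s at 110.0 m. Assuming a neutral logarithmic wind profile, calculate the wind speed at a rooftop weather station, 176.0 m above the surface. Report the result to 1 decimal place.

19.8 m/s

Log law: V ∝ ln(z/z₀). From the pair, with r = V₁/V₂ = 0.57724,
ln z₀ = (ln z₁ − r·ln z₂)/(1 − r) = (2.4849 − 0.57724×4.7005)/0.42276 = -0.5403 → z₀ = 0.5826 m
V₃ = V₁ · ln(z₃/z₀)/ln(z₁/z₀) = 10.5 × 5.7107/3.0252 = 19.8213 m/s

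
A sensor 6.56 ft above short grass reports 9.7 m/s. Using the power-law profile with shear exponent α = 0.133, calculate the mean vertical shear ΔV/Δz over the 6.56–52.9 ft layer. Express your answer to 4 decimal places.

Power law: V₂ = V₁ · (z₂/z₁)^α = 9.7 × (8.0640)^0.133 = 12.8039 m/s
ΔV/Δz = (12.8039 − 9.7)/(52.9 − 6.56) = 3.1039/46.3400 = 0.06698 m/s/ft

0.0670 m/s/ft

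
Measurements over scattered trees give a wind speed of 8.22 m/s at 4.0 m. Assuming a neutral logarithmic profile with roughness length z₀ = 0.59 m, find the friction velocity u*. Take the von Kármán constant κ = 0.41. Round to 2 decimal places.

u* ≈ 1.76 m/s

Log law: V(z) = (u*/κ) · ln(z/z₀) ⇒ u* = κ · V / ln(z/z₀)
u* = 0.41 × 8.22 / ln(4.0/0.59) = 0.41 × 8.22 / 1.9139
   = 3.3702 / 1.9139 = 1.7609 m/s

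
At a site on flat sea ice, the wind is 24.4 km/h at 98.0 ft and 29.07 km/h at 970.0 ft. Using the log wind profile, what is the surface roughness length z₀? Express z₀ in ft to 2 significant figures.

Log law: V(z) ∝ ln(z/z₀). With r = V₁/V₂ = 24.4/29.07 = 0.83935,
r · ln(z₂/z₀) = ln(z₁/z₀) ⇒ ln z₀ = (ln z₁ − r·ln z₂)/(1 − r)
ln z₀ = (4.58497 − 0.83935×6.87730) / 0.16065 = -7.3921
z₀ = exp(-7.3921) = 0.0006161 ft

z₀ ≈ 0.00062 ft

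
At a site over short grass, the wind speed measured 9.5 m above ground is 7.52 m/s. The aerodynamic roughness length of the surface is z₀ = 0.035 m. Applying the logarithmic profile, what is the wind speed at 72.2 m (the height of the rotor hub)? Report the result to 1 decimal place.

Log law: V(z) ∝ ln(z/z₀), so V₂/V₁ = ln(z₂/z₀) / ln(z₁/z₀).
ln(72.2/0.035) = 7.6318, ln(9.5/0.035) = 5.6037
V₂ = 7.52 × 7.6318/5.6037 = 7.52 × 1.3619 = 10.2417 m/s

10.2 m/s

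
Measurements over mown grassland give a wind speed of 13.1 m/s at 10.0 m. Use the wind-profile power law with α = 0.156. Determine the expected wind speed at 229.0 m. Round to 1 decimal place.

Power-law profile: V₂ = V₁ · (z₂/z₁)^α
V₂ = 13.1 × (229.0/10.0)^0.156 = 13.1 × (22.9000)^0.156
    = 13.1 × 1.6298 = 21.3504 m/s

21.4 m/s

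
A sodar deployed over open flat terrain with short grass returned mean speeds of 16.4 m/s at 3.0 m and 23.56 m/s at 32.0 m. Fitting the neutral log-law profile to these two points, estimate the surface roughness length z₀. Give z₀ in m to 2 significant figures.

Log law: V(z) ∝ ln(z/z₀). With r = V₁/V₂ = 16.4/23.56 = 0.69610,
r · ln(z₂/z₀) = ln(z₁/z₀) ⇒ ln z₀ = (ln z₁ − r·ln z₂)/(1 − r)
ln z₀ = (1.09861 − 0.69610×3.46574) / 0.30390 = -4.3233
z₀ = exp(-4.3233) = 0.01326 m

z₀ ≈ 0.013 m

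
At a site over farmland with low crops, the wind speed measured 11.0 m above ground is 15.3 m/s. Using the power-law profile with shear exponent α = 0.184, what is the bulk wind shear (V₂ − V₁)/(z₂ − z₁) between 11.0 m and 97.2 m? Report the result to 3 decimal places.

Power law: V₂ = V₁ · (z₂/z₁)^α = 15.3 × (8.8364)^0.184 = 22.8458 m/s
ΔV/Δz = (22.8458 − 15.3)/(97.2 − 11.0) = 7.5458/86.2000 = 0.08754 m/s/m

0.088 m/s/m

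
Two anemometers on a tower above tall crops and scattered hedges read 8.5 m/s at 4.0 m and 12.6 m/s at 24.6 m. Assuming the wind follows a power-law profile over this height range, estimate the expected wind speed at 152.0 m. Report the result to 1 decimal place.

First find α: α = ln(V₂/V₁)/ln(z₂/z₁) = ln(12.6/8.5)/ln(24.6/4.0) = 0.39363/1.81645 = 0.2167
Extrapolate from 24.6 m to 152.0 m: V₃ = 12.6 × (152.0/24.6)^0.2167 = 12.6 × 1.4839 = 18.6966 m/s

18.7 m/s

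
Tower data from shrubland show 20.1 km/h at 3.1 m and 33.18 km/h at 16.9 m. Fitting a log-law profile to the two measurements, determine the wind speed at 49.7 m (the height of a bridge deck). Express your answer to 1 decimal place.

Log law: V ∝ ln(z/z₀). From the pair, with r = V₁/V₂ = 0.60579,
ln z₀ = (ln z₁ − r·ln z₂)/(1 − r) = (1.1314 − 0.60579×2.8273)/0.39421 = -1.4747 → z₀ = 0.2288 m
V₃ = V₁ · ln(z₃/z₀)/ln(z₁/z₀) = 20.1 × 5.3807/2.6061 = 41.4996 km/h

41.5 km/h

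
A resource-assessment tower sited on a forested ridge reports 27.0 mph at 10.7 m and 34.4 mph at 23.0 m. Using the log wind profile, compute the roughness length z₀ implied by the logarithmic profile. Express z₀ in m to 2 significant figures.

z₀ ≈ 0.66 m

Log law: V(z) ∝ ln(z/z₀). With r = V₁/V₂ = 27.0/34.4 = 0.78488,
r · ln(z₂/z₀) = ln(z₁/z₀) ⇒ ln z₀ = (ln z₁ − r·ln z₂)/(1 − r)
ln z₀ = (2.37024 − 0.78488×3.13549) / 0.21512 = -0.4219
z₀ = exp(-0.4219) = 0.6558 m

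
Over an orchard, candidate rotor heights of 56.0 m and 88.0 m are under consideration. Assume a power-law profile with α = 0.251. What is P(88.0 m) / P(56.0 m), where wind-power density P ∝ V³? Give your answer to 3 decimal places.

1.405

Speed ratio: V_B/V_A = (z_B/z_A)^α = (88.0/56.0)^0.251 = (1.5714)^0.251 = 1.12013
Power-density ratio: P_B/P_A = (V_B/V_A)³ = (1.12013)³ = 1.40543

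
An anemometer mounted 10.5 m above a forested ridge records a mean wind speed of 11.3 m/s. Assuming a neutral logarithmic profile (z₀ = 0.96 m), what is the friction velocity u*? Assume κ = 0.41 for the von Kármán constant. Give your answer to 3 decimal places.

Log law: V(z) = (u*/κ) · ln(z/z₀) ⇒ u* = κ · V / ln(z/z₀)
u* = 0.41 × 11.3 / ln(10.5/0.96) = 0.41 × 11.3 / 2.3922
   = 4.6330 / 2.3922 = 1.9367 m/s

u* ≈ 1.937 m/s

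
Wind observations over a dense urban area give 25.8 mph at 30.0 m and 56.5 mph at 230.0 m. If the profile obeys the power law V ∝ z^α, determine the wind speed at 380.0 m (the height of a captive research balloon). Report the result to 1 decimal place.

68.5 mph

First find α: α = ln(V₂/V₁)/ln(z₂/z₁) = ln(56.5/25.8)/ln(230.0/30.0) = 0.78387/2.03688 = 0.3848
Extrapolate from 230.0 m to 380.0 m: V₃ = 56.5 × (380.0/230.0)^0.3848 = 56.5 × 1.2132 = 68.5432 mph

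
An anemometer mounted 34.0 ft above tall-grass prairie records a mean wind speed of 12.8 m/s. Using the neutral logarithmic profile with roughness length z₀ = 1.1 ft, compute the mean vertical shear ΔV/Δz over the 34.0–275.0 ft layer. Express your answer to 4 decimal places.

Log law: V₂ = V₁ · ln(z₂/z₀)/ln(z₁/z₀) = 12.8 × 5.5215/3.4311 = 20.5986 m/s
ΔV/Δz = (20.5986 − 12.8)/(275.0 − 34.0) = 7.7986/241.0000 = 0.03236 m/s/ft

0.0324 m/s/ft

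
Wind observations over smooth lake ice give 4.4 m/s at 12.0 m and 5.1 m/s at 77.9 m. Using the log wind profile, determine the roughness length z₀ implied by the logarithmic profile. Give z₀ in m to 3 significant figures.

z₀ ≈ 0.0000940 m

Log law: V(z) ∝ ln(z/z₀). With r = V₁/V₂ = 4.4/5.1 = 0.86275,
r · ln(z₂/z₀) = ln(z₁/z₀) ⇒ ln z₀ = (ln z₁ − r·ln z₂)/(1 − r)
ln z₀ = (2.48491 − 0.86275×4.35543) / 0.13725 = -9.2726
z₀ = exp(-9.2726) = 0.00009396 m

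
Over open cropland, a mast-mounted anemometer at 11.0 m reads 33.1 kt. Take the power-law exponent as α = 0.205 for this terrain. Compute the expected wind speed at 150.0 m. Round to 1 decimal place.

Power-law profile: V₂ = V₁ · (z₂/z₁)^α
V₂ = 33.1 × (150.0/11.0)^0.205 = 33.1 × (13.6364)^0.205
    = 33.1 × 1.7085 = 56.5511 kt

56.6 kt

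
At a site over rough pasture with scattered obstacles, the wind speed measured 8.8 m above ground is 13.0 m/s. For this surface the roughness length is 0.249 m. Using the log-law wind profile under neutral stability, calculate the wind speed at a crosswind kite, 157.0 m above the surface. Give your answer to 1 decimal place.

Log law: V(z) ∝ ln(z/z₀), so V₂/V₁ = ln(z₂/z₀) / ln(z₁/z₀).
ln(157.0/0.249) = 6.4465, ln(8.8/0.249) = 3.5651
V₂ = 13.0 × 6.4465/3.5651 = 13.0 × 1.8083 = 23.5074 m/s

23.5 m/s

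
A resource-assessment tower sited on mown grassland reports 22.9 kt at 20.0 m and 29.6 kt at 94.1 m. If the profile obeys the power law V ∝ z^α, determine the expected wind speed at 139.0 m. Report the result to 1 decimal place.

31.6 kt

First find α: α = ln(V₂/V₁)/ln(z₂/z₁) = ln(29.6/22.9)/ln(94.1/20.0) = 0.25664/1.54863 = 0.1657
Extrapolate from 94.1 m to 139.0 m: V₃ = 29.6 × (139.0/94.1)^0.1657 = 29.6 × 1.0668 = 31.5768 kt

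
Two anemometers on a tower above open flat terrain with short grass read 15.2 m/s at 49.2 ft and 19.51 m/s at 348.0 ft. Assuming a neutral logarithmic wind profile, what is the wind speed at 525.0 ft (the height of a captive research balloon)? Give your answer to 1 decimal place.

Log law: V ∝ ln(z/z₀). From the pair, with r = V₁/V₂ = 0.77909,
ln z₀ = (ln z₁ − r·ln z₂)/(1 − r) = (3.8959 − 0.77909×5.8522)/0.22091 = -3.0034 → z₀ = 0.04962 ft
V₃ = V₁ · ln(z₃/z₀)/ln(z₁/z₀) = 15.2 × 9.2668/6.8993 = 20.4159 m/s

20.4 m/s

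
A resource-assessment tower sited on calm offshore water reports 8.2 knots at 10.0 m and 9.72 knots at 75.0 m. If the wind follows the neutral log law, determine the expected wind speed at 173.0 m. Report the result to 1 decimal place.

10.4 knots

Log law: V ∝ ln(z/z₀). From the pair, with r = V₁/V₂ = 0.84362,
ln z₀ = (ln z₁ − r·ln z₂)/(1 − r) = (2.3026 − 0.84362×4.3175)/0.15638 = -8.5673 → z₀ = 0.0001902 m
V₃ = V₁ · ln(z₃/z₀)/ln(z₁/z₀) = 8.2 × 13.7206/10.8699 = 10.3505 knots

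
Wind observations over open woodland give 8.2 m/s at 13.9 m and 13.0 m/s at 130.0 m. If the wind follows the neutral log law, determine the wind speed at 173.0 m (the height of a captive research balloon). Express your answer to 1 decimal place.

Log law: V ∝ ln(z/z₀). From the pair, with r = V₁/V₂ = 0.63077,
ln z₀ = (ln z₁ − r·ln z₂)/(1 − r) = (2.6319 − 0.63077×4.8675)/0.36923 = -1.1873 → z₀ = 0.3050 m
V₃ = V₁ · ln(z₃/z₀)/ln(z₁/z₀) = 8.2 × 6.3406/3.8192 = 13.6135 m/s

13.6 m/s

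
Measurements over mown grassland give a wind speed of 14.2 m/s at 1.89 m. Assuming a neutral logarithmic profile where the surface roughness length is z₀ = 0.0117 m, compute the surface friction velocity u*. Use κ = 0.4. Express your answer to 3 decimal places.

Log law: V(z) = (u*/κ) · ln(z/z₀) ⇒ u* = κ · V / ln(z/z₀)
u* = 0.4 × 14.2 / ln(1.89/0.0117) = 0.4 × 14.2 / 5.0847
   = 5.6800 / 5.0847 = 1.1171 m/s

u* ≈ 1.117 m/s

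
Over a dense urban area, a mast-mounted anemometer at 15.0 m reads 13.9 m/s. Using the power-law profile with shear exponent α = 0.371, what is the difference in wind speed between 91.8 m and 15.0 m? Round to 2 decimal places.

13.32 m/s

Power law: V₂ = V₁ · (z₂/z₁)^α = 13.9 × (6.1200)^0.371 = 27.2207 m/s
ΔV = 27.2207 − 13.9 = 13.3207 m/s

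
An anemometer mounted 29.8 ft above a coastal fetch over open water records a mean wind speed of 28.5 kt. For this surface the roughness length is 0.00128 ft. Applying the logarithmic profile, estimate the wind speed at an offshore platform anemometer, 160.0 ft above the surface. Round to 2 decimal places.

33.26 kt

Log law: V(z) ∝ ln(z/z₀), so V₂/V₁ = ln(z₂/z₀) / ln(z₁/z₀).
ln(160.0/0.00128) = 11.7361, ln(29.8/0.00128) = 10.0554
V₂ = 28.5 × 11.7361/10.0554 = 28.5 × 1.1671 = 33.2635 kt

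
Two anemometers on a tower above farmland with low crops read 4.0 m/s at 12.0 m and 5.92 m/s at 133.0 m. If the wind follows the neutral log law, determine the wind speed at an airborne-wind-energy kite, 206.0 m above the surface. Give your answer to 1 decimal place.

Log law: V ∝ ln(z/z₀). From the pair, with r = V₁/V₂ = 0.67568,
ln z₀ = (ln z₁ − r·ln z₂)/(1 − r) = (2.4849 − 0.67568×4.8903)/0.32432 = -2.5264 → z₀ = 0.07994 m
V₃ = V₁ · ln(z₃/z₀)/ln(z₁/z₀) = 4.0 × 7.8543/5.0113 = 6.2692 m/s

6.3 m/s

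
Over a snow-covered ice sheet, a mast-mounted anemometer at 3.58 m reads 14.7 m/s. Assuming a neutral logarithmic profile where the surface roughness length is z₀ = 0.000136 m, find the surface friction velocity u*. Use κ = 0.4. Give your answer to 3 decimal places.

u* ≈ 0.578 m/s

Log law: V(z) = (u*/κ) · ln(z/z₀) ⇒ u* = κ · V / ln(z/z₀)
u* = 0.4 × 14.7 / ln(3.58/0.000136) = 0.4 × 14.7 / 10.1782
   = 5.8800 / 10.1782 = 0.5777 m/s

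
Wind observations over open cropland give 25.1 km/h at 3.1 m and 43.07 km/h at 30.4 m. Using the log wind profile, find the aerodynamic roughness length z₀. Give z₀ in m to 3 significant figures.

Log law: V(z) ∝ ln(z/z₀). With r = V₁/V₂ = 25.1/43.07 = 0.58277,
r · ln(z₂/z₀) = ln(z₁/z₀) ⇒ ln z₀ = (ln z₁ − r·ln z₂)/(1 − r)
ln z₀ = (1.13140 − 0.58277×3.41444) / 0.41723 = -2.0575
z₀ = exp(-2.0575) = 0.1278 m

z₀ ≈ 0.128 m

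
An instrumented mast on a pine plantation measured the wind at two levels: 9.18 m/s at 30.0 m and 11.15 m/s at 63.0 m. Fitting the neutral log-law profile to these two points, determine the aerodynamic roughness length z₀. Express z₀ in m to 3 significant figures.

z₀ ≈ 0.945 m

Log law: V(z) ∝ ln(z/z₀). With r = V₁/V₂ = 9.18/11.15 = 0.82332,
r · ln(z₂/z₀) = ln(z₁/z₀) ⇒ ln z₀ = (ln z₁ − r·ln z₂)/(1 − r)
ln z₀ = (3.40120 − 0.82332×4.14313) / 0.17668 = -0.0562
z₀ = exp(-0.0562) = 0.9454 m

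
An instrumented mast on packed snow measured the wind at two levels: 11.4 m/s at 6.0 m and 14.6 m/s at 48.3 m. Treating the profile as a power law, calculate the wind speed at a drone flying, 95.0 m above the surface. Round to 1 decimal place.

First find α: α = ln(V₂/V₁)/ln(z₂/z₁) = ln(14.6/11.4)/ln(48.3/6.0) = 0.24741/2.08567 = 0.1186
Extrapolate from 48.3 m to 95.0 m: V₃ = 14.6 × (95.0/48.3)^0.1186 = 14.6 × 1.0835 = 15.8198 m/s

15.8 m/s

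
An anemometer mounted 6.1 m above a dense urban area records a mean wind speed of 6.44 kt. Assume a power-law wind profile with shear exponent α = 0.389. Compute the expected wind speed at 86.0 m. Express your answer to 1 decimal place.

18.0 kt

Power-law profile: V₂ = V₁ · (z₂/z₁)^α
V₂ = 6.44 × (86.0/6.1)^0.389 = 6.44 × (14.0984)^0.389
    = 6.44 × 2.7992 = 18.0265 kt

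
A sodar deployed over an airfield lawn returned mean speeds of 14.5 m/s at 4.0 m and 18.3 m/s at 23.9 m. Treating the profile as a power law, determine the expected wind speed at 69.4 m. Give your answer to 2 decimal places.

First find α: α = ln(V₂/V₁)/ln(z₂/z₁) = ln(18.3/14.5)/ln(23.9/4.0) = 0.23275/1.78758 = 0.1302
Extrapolate from 23.9 m to 69.4 m: V₃ = 18.3 × (69.4/23.9)^0.1302 = 18.3 × 1.1489 = 21.0248 m/s

21.02 m/s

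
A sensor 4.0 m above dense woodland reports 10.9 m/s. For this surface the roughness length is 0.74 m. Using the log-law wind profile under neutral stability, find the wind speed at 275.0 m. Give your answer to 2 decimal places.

Log law: V(z) ∝ ln(z/z₀), so V₂/V₁ = ln(z₂/z₀) / ln(z₁/z₀).
ln(275.0/0.74) = 5.9179, ln(4.0/0.74) = 1.6874
V₂ = 10.9 × 5.9179/1.6874 = 10.9 × 3.5071 = 38.2274 m/s

38.23 m/s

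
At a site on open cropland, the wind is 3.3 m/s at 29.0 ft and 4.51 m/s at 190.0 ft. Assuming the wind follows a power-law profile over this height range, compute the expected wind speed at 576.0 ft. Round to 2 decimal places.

First find α: α = ln(V₂/V₁)/ln(z₂/z₁) = ln(4.51/3.3)/ln(190.0/29.0) = 0.31237/1.87973 = 0.1662
Extrapolate from 190.0 ft to 576.0 ft: V₃ = 4.51 × (576.0/190.0)^0.1662 = 4.51 × 1.2024 = 5.4228 m/s

5.42 m/s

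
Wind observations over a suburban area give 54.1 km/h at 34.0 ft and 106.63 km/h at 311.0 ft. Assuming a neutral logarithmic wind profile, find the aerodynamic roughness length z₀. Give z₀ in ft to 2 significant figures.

z₀ ≈ 3.5 ft

Log law: V(z) ∝ ln(z/z₀). With r = V₁/V₂ = 54.1/106.63 = 0.50736,
r · ln(z₂/z₀) = ln(z₁/z₀) ⇒ ln z₀ = (ln z₁ − r·ln z₂)/(1 − r)
ln z₀ = (3.52636 − 0.50736×5.73979) / 0.49264 = 1.2468
z₀ = exp(1.2468) = 3.479 ft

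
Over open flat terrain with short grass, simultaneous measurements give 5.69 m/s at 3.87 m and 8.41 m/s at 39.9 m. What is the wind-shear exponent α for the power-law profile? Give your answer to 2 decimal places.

Power law: V₂/V₁ = (z₂/z₁)^α ⇒ α = ln(V₂/V₁) / ln(z₂/z₁)
α = ln(8.41/5.69) / ln(39.9/3.87) = ln(1.4780) / ln(10.3101)
  = 0.39071 / 2.33312 = 0.16746

α ≈ 0.17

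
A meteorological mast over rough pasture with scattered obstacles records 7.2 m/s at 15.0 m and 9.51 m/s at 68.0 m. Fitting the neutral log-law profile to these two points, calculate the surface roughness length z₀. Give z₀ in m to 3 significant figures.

Log law: V(z) ∝ ln(z/z₀). With r = V₁/V₂ = 7.2/9.51 = 0.75710,
r · ln(z₂/z₀) = ln(z₁/z₀) ⇒ ln z₀ = (ln z₁ − r·ln z₂)/(1 − r)
ln z₀ = (2.70805 − 0.75710×4.21951) / 0.24290 = -2.0030
z₀ = exp(-2.0030) = 0.1349 m

z₀ ≈ 0.135 m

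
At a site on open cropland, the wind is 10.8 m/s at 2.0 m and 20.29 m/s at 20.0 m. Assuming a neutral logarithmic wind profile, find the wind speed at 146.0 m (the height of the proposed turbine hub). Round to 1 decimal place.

28.5 m/s

Log law: V ∝ ln(z/z₀). From the pair, with r = V₁/V₂ = 0.53228,
ln z₀ = (ln z₁ − r·ln z₂)/(1 − r) = (0.6931 − 0.53228×2.9957)/0.46772 = -1.9273 → z₀ = 0.1455 m
V₃ = V₁ · ln(z₃/z₀)/ln(z₁/z₀) = 10.8 × 6.9109/2.6204 = 28.4829 m/s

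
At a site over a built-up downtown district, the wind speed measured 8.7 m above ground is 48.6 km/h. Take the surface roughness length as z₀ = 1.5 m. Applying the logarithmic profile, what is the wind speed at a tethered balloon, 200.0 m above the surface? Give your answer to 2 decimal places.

135.27 km/h

Log law: V(z) ∝ ln(z/z₀), so V₂/V₁ = ln(z₂/z₀) / ln(z₁/z₀).
ln(200.0/1.5) = 4.8929, ln(8.7/1.5) = 1.7579
V₂ = 48.6 × 4.8929/1.7579 = 48.6 × 2.7834 = 135.2741 km/h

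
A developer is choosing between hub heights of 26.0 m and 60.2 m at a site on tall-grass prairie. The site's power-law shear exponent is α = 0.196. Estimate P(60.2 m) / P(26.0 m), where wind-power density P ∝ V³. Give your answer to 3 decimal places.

Speed ratio: V_B/V_A = (z_B/z_A)^α = (60.2/26.0)^0.196 = (2.3154)^0.196 = 1.17887
Power-density ratio: P_B/P_A = (V_B/V_A)³ = (1.17887)³ = 1.63832

1.638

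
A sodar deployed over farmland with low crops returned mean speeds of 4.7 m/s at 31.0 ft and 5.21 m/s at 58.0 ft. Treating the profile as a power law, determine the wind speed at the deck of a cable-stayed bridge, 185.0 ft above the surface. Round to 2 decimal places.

First find α: α = ln(V₂/V₁)/ln(z₂/z₁) = ln(5.21/4.7)/ln(58.0/31.0) = 0.10302/0.62646 = 0.1644
Extrapolate from 58.0 ft to 185.0 ft: V₃ = 5.21 × (185.0/58.0)^0.1644 = 5.21 × 1.2101 = 6.3049 m/s

6.30 m/s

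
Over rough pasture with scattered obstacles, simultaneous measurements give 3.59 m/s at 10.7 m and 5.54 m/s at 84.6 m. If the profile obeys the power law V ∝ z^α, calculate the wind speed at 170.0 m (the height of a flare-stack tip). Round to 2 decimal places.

6.41 m/s

First find α: α = ln(V₂/V₁)/ln(z₂/z₁) = ln(5.54/3.59)/ln(84.6/10.7) = 0.43384/2.06769 = 0.2098
Extrapolate from 84.6 m to 170.0 m: V₃ = 5.54 × (170.0/84.6)^0.2098 = 5.54 × 1.1577 = 6.4136 m/s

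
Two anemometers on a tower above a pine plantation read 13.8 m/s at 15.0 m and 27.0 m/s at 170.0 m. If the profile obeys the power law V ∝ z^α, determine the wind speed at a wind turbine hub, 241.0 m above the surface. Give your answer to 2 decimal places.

29.73 m/s

First find α: α = ln(V₂/V₁)/ln(z₂/z₁) = ln(27.0/13.8)/ln(170.0/15.0) = 0.67117/2.42775 = 0.2765
Extrapolate from 170.0 m to 241.0 m: V₃ = 27.0 × (241.0/170.0)^0.2765 = 27.0 × 1.1013 = 29.7349 m/s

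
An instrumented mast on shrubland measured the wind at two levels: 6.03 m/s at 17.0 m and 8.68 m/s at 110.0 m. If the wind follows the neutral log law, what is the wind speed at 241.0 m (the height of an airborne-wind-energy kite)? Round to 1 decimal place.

Log law: V ∝ ln(z/z₀). From the pair, with r = V₁/V₂ = 0.69470,
ln z₀ = (ln z₁ − r·ln z₂)/(1 − r) = (2.8332 − 0.69470×4.7005)/0.30530 = -1.4157 → z₀ = 0.2428 m
V₃ = V₁ · ln(z₃/z₀)/ln(z₁/z₀) = 6.03 × 6.9005/4.2489 = 9.7931 m/s

9.8 m/s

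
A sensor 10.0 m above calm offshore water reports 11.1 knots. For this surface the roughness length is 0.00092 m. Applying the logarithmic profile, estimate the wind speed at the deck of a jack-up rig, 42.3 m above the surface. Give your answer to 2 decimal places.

Log law: V(z) ∝ ln(z/z₀), so V₂/V₁ = ln(z₂/z₀) / ln(z₁/z₀).
ln(42.3/0.00092) = 10.7359, ln(10.0/0.00092) = 9.2937
V₂ = 11.1 × 10.7359/9.2937 = 11.1 × 1.1552 = 12.8225 knots

12.82 knots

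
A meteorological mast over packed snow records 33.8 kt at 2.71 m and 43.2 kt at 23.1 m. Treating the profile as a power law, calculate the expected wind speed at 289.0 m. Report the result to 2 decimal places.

57.69 kt

First find α: α = ln(V₂/V₁)/ln(z₂/z₁) = ln(43.2/33.8)/ln(23.1/2.71) = 0.24538/2.14288 = 0.1145
Extrapolate from 23.1 m to 289.0 m: V₃ = 43.2 × (289.0/23.1)^0.1145 = 43.2 × 1.3355 = 57.6943 kt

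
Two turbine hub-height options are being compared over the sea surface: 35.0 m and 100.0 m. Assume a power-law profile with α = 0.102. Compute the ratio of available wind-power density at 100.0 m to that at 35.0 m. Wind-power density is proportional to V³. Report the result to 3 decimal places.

1.379

Speed ratio: V_B/V_A = (z_B/z_A)^α = (100.0/35.0)^0.102 = (2.8571)^0.102 = 1.11303
Power-density ratio: P_B/P_A = (V_B/V_A)³ = (1.11303)³ = 1.37884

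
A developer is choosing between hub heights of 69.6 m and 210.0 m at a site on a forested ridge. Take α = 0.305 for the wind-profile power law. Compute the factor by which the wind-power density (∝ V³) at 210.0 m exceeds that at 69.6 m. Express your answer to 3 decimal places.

2.747

Speed ratio: V_B/V_A = (z_B/z_A)^α = (210.0/69.6)^0.305 = (3.0172)^0.305 = 1.40049
Power-density ratio: P_B/P_A = (V_B/V_A)³ = (1.40049)³ = 2.74690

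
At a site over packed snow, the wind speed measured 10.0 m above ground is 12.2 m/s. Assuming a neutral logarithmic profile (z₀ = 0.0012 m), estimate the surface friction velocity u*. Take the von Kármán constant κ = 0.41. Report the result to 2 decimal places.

u* ≈ 0.55 m/s

Log law: V(z) = (u*/κ) · ln(z/z₀) ⇒ u* = κ · V / ln(z/z₀)
u* = 0.41 × 12.2 / ln(10.0/0.0012) = 0.41 × 12.2 / 9.0280
   = 5.0020 / 9.0280 = 0.5541 m/s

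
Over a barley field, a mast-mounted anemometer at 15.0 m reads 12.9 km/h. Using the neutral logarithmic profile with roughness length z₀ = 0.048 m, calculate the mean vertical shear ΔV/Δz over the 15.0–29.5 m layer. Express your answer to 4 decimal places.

Log law: V₂ = V₁ · ln(z₂/z₀)/ln(z₁/z₀) = 12.9 × 6.4209/5.7446 = 14.4188 km/h
ΔV/Δz = (14.4188 − 12.9)/(29.5 − 15.0) = 1.5188/14.5000 = 0.10474 km/h/m

0.1047 km/h/m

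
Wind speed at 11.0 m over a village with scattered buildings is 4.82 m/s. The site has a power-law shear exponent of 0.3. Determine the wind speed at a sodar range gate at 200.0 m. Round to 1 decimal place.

Power-law profile: V₂ = V₁ · (z₂/z₁)^α
V₂ = 4.82 × (200.0/11.0)^0.3 = 4.82 × (18.1818)^0.3
    = 4.82 × 2.3872 = 11.5064 m/s

11.5 m/s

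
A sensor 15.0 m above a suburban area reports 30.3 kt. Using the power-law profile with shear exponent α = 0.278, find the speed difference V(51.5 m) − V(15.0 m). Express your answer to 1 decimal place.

Power law: V₂ = V₁ · (z₂/z₁)^α = 30.3 × (3.4333)^0.278 = 42.6945 kt
ΔV = 42.6945 − 30.3 = 12.3945 kt

12.4 kt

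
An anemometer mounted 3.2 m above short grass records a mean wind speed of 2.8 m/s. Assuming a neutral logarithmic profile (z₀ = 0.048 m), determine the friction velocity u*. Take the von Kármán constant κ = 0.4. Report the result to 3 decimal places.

u* ≈ 0.267 m/s

Log law: V(z) = (u*/κ) · ln(z/z₀) ⇒ u* = κ · V / ln(z/z₀)
u* = 0.4 × 2.8 / ln(3.2/0.048) = 0.4 × 2.8 / 4.1997
   = 1.1200 / 4.1997 = 0.2667 m/s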